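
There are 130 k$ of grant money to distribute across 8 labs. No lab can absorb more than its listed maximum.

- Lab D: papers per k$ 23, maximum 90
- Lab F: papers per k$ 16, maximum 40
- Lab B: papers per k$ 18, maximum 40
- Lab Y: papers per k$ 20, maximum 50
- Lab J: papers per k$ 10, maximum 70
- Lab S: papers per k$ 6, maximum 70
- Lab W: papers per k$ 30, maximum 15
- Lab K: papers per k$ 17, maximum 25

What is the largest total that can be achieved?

Order the labs by papers per k$: Lab W 30 > Lab D 23 > Lab Y 20 > Lab B 18 > Lab K 17 > Lab F 16 > Lab J 10 > Lab S 6.
Give Lab W 15 to hit its cap of 15 ; 115 left.
Lab D takes 90 to reach its cap of 90 ; 25 left.
Lab Y has room for 50 but only 25 remain, so it gets 25.
Total = 23×90 + 20×25 + 30×15 = 3020.

3020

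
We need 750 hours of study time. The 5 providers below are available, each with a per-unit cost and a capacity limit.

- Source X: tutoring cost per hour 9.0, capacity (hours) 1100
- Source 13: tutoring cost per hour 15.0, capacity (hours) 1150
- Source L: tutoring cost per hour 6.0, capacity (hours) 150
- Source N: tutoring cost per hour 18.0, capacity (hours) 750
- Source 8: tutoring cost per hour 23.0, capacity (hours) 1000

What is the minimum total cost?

Fill from the cheapest provider first.
Source L at 6.0: take all 150 hours — 600 still needed.
Source X at 9.0: take 600 of its 1100 — requirement met.
Source 13, Source N, Source 8: unused.
Cost = 150×6.0 + 600×9.0 = 6300.

6300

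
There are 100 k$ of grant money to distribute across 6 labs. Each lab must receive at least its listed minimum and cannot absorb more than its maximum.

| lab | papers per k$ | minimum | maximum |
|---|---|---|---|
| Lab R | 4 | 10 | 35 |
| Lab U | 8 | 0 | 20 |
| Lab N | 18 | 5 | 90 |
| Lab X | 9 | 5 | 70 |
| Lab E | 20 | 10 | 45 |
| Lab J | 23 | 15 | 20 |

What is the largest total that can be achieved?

Meeting every minimum uses 10+0+5+5+10+15 = 45 k$, leaving 55.
Highest papers per k$ first: Lab J 23 > Lab E 20 > Lab N 18 > Lab X 9 > Lab U 8 > Lab R 4.
Give Lab J 5 more to hit its cap of 20 ; 50 left.
Give Lab E 35 more to hit its cap of 45 ; 15 left.
Lab N: +15 (room for 85) → 20. Pool exhausted.
Total = 4×10 + 18×20 + 9×5 + 20×45 + 23×20 = 1805.

1805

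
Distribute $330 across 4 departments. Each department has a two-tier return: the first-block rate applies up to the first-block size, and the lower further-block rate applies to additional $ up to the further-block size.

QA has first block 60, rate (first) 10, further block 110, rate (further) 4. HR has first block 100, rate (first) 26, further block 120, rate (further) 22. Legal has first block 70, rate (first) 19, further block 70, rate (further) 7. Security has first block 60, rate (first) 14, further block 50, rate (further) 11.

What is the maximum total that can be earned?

Order all 8 blocks by rate: HR/tier1 26 > HR/tier2 22 > Legal/tier1 19 > Security/tier1 14 > Security/tier2 11 > QA/tier1 10 > Legal/tier2 7 > QA/tier2 4.
HR/tier1 (26): +100 ; 230 left.
HR tier2 at 22: fill all 120 ; 110 left.
Fill Legal tier1 block (70 at 19) ; 40 left.
Security tier1 at 14: only 40 left, fill 40.
Total = 26×100 + 22×120 + 19×70 + 14×40 = 7130.

7130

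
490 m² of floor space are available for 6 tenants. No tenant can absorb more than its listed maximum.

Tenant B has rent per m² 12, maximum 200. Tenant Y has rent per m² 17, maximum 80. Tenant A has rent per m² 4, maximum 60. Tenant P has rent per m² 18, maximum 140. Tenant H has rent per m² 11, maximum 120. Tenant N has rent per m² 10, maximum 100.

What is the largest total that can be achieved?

7050

Highest rent per m² first: Tenant P 18 > Tenant Y 17 > Tenant B 12 > Tenant H 11 > Tenant N 10 > Tenant A 4.
Give Tenant P 140 to hit its cap of 140 — 350 left.
Tenant Y: +80 to 80 (cap) — 270 left.
Give Tenant B 200 to hit its cap of 200 — 70 left.
Tenant H has room for 120 but only 70 remain, so it gets 70.
Total = 12×200 + 17×80 + 18×140 + 11×70 = 7050.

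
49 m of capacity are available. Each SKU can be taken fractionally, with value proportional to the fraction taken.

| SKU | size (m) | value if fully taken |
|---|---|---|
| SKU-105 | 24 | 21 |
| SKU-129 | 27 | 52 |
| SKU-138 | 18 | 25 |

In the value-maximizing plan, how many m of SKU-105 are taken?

Rank by value-to-size ratio: SKU-129 52/27≈1.93, SKU-138 25/18≈1.39, SKU-105 21/24≈0.875.
Take all of SKU-129 (27 m, value 52) ; 22 m left.
Take all of SKU-138 (18 m, value 25) ; 4 m left.
4 m left: a 4/24 share of SKU-105 gives 21×4/24 = 3.5.

4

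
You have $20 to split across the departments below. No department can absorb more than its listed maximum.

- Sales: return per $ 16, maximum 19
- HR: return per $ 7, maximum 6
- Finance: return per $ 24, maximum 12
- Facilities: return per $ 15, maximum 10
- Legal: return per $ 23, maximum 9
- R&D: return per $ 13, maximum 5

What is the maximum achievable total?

472

Highest return per $ first: Finance 24 > Legal 23 > Sales 16 > Facilities 15 > R&D 13 > HR 7.
Give Finance 12 to hit its cap of 12 — 8 left.
Only 8 left; Legal takes them to reach 8.
Total = 24×12 + 23×8 = 472.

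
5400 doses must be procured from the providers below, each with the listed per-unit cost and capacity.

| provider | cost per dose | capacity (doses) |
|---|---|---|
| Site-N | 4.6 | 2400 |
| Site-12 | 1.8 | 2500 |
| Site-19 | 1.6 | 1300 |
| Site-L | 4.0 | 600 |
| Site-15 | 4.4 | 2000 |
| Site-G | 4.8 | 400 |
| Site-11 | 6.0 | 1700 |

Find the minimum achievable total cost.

Use providers in increasing cost order.
Take 1300 from Site-19 at 1.6 → need 4100 more.
Take 2500 from Site-12 at 1.8 → need 1600 more.
Site-L (4.0): use full 600 → 1000 doses to go.
Take 1000 from Site-15 at 4.4 to finish.
Site-N, Site-G, Site-11: unused.
Cost = 1300×1.6 + 2500×1.8 + 600×4.0 + 1000×4.4 = 13380.

13380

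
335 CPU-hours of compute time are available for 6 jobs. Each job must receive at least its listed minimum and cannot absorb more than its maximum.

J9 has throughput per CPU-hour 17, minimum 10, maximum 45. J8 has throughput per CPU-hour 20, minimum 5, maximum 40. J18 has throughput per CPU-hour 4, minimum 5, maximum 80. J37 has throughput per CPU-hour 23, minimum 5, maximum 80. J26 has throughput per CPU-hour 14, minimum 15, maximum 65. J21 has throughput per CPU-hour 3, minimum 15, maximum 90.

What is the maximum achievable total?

4710

Meeting every minimum uses 10+5+5+5+15+15 = 55 CPU-hours, leaving 280.
Rank by throughput per CPU-hour: J37 23 > J8 20 > J9 17 > J26 14 > J18 4 > J21 3.
Give J37 75 more to hit its cap of 80 ; 205 left.
Give J8 35 more to hit its cap of 40 ; 170 left.
J9 takes 35 more to reach its cap of 45 ; 135 left.
J26 takes 50 more to reach its cap of 65 ; 85 left.
J18 takes 75 more to reach its cap of 80 ; 10 left.
J21: +10 (room for 75) → 25. Pool exhausted.
Total = 17×45 + 20×40 + 4×80 + 23×80 + 14×65 + 3×25 = 4710.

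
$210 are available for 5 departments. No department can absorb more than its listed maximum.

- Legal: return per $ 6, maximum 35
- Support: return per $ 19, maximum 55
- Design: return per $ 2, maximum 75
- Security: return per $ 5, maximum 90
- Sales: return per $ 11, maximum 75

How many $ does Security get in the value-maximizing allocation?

Order the departments by return per $: Support 19 > Sales 11 > Legal 6 > Security 5 > Design 2.
Give Support 55 to hit its cap of 55 ; 155 left.
Sales: +75 to 75 (cap) ; 80 left.
Give Legal 35 to hit its cap of 35 ; 45 left.
Only 45 left; Security takes them to reach 45.

45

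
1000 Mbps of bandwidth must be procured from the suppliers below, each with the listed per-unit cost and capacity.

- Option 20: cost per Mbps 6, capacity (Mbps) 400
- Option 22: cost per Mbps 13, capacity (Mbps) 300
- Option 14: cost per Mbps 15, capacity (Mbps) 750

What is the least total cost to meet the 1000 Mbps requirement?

Fill from the cheapest supplier first.
Option 20 at 6: take all 400 Mbps → 600 still needed.
Option 22 at 13: take all 300 Mbps → 300 still needed.
Option 14 at 15: take 300 of its 750 → requirement met.
Cost = 400×6 + 300×13 + 300×15 = 10800.

10800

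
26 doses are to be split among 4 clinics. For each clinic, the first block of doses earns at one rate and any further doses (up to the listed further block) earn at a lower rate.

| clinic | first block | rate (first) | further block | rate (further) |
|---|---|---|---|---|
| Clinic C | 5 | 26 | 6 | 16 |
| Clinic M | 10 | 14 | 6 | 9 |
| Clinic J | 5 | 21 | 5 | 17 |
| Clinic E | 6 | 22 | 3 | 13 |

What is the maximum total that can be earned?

532

Treat each block as its own option and order by rate: Clinic C/first 26 > Clinic E/first 22 > Clinic J/first 21 > Clinic J/second 17 > Clinic C/second 16 > Clinic M/first 14 > Clinic E/second 13 > Clinic M/second 9.
Clinic C first at 26: fill all 5 → 21 left.
Fill Clinic E first block (6 at 22) → 15 left.
Clinic J first at 21: fill all 5 → 10 left.
Clinic J second at 17: fill all 5 → 5 left.
Clinic C/second: +5 of 6 at 16; pool empty.
Total = 26×5 + 22×6 + 21×5 + 17×5 + 16×5 = 532.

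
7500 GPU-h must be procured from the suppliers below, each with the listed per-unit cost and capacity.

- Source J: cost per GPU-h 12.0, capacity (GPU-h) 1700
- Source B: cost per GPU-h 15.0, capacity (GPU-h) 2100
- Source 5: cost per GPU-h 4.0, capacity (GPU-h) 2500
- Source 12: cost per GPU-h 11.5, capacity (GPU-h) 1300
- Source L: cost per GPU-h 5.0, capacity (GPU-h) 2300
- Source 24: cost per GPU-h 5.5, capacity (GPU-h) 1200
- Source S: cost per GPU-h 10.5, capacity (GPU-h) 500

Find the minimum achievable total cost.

44850

Fill from the cheapest supplier first.
Source 5 (4.0): use full 2500 — 5000 GPU-h to go.
Source L at 5.0: take all 2300 GPU-h — 2700 still needed.
Source 24 (5.5): use full 1200 — 1500 GPU-h to go.
Take 500 from Source S at 10.5 — need 1000 more.
Source 12 (11.5): take the remaining 1000 — done.
Source J, Source B: unused.
Cost = 2500×4.0 + 2300×5.0 + 1200×5.5 + 500×10.5 + 1000×11.5 = 44850.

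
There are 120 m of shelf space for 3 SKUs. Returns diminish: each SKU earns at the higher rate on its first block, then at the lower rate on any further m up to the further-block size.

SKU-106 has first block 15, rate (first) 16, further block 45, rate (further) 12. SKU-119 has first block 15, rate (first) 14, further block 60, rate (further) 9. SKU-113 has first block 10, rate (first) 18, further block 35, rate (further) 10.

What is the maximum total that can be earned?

1520

Order all 6 blocks by rate: SKU-113/T1 18 > SKU-106/T1 16 > SKU-119/T1 14 > SKU-106/T2 12 > SKU-113/T2 10 > SKU-119/T2 9.
SKU-113/T1 (18): +10 — 110 left.
SKU-106/T1 (16): +15 — 95 left.
SKU-119/T1 (14): +15 — 80 left.
SKU-106 T2 at 12: fill all 45 — 35 left.
SKU-113 T2 at 10: fill all 35 — 0 left.
Total = 18×10 + 16×15 + 14×15 + 12×45 + 10×35 = 1520.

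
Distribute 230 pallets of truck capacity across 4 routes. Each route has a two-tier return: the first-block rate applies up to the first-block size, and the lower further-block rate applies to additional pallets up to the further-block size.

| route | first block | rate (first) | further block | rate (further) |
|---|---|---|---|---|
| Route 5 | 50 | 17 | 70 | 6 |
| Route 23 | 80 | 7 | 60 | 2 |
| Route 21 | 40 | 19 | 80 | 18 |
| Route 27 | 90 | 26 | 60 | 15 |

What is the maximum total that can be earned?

Treat each block as its own option and order by rate: Route 27/tier1 26 > Route 21/tier1 19 > Route 21/tier2 18 > Route 5/tier1 17 > Route 27/tier2 15 > Route 23/tier1 7 > Route 5/tier2 6 > Route 23/tier2 2.
Route 27 tier1 at 26: fill all 90 ; 140 left.
Route 21 tier1 at 19: fill all 40 ; 100 left.
Route 21/tier2 (18): +80 ; 20 left.
20 remain; put them into Route 5 tier1 at 17.
Total = 26×90 + 19×40 + 18×80 + 17×20 = 4880.

4880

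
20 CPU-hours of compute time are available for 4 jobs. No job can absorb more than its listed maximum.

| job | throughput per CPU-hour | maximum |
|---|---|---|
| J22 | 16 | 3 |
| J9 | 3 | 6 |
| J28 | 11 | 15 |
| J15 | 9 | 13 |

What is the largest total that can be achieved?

Order the jobs by throughput per CPU-hour: J22 16 > J28 11 > J15 9 > J9 3.
J22: +3 to 3 (cap) → 17 left.
J28: +15 to 15 (cap) → 2 left.
Only 2 left; J15 takes them to reach 2.
Total = 16×3 + 11×15 + 9×2 = 231.

231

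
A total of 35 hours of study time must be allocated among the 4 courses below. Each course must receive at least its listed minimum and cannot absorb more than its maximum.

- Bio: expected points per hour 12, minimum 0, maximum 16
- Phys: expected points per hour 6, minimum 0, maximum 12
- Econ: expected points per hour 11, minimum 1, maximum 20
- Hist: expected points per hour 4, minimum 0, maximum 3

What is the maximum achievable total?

401

Meeting every minimum uses 0+0+1+0 = 1 hours, leaving 34.
Rank by expected points per hour: Bio 12 > Econ 11 > Phys 6 > Hist 4.
Give Bio 16 more to hit its cap of 16 → 18 left.
Only 18 left; Econ takes them to reach 19.
Total = 12×16 + 11×19 = 401.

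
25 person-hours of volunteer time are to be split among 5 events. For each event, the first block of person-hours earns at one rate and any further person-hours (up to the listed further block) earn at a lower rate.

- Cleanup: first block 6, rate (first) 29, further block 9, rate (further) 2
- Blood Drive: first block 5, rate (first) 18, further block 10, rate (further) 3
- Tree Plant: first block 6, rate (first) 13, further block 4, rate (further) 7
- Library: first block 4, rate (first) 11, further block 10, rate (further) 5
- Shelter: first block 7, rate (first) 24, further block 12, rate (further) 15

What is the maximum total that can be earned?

Order all 10 blocks by rate: Cleanup/first 29 > Shelter/first 24 > Blood Drive/first 18 > Shelter/second 15 > Tree Plant/first 13 > Library/first 11 > Tree Plant/second 7 > Library/second 5 > Blood Drive/second 3 > Cleanup/second 2.
Cleanup/first (29): +6 — 19 left.
Shelter/first (24): +7 — 12 left.
Blood Drive/first (18): +5 — 7 left.
7 remain; put them into Shelter second at 15.
Total = 29×6 + 24×7 + 18×5 + 15×7 = 537.

537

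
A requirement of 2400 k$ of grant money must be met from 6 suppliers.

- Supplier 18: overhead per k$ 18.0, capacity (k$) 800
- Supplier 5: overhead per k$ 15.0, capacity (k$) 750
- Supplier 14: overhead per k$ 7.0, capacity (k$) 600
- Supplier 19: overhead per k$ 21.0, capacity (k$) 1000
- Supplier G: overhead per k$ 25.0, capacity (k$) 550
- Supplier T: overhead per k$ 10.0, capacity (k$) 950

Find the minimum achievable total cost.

26750

Fill from the cheapest supplier first.
Supplier 14 at 7.0: take all 600 k$ ; 1800 still needed.
Supplier T at 10.0: take all 950 k$ ; 850 still needed.
Supplier 5 at 15.0: take all 750 k$ ; 100 still needed.
Supplier 18 at 18.0: take 100 of its 800 ; requirement met.
Supplier 19, Supplier G: unused.
Cost = 600×7.0 + 950×10.0 + 750×15.0 + 100×18.0 = 26750.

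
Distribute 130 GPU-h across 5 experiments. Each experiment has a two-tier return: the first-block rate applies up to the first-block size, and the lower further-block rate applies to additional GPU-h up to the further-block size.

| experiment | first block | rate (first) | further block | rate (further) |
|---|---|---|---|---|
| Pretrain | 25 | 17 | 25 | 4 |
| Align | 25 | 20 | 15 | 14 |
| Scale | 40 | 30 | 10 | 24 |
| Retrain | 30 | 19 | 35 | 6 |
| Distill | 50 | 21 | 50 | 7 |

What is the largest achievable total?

Rank every tier by rate: Scale/tier1 30 > Scale/tier2 24 > Distill/tier1 21 > Align/tier1 20 > Retrain/tier1 19 > Pretrain/tier1 17 > Align/tier2 14 > Distill/tier2 7 > Retrain/tier2 6 > Pretrain/tier2 4.
Scale tier1 at 30: fill all 40 — 90 left.
Fill Scale tier2 block (10 at 24) — 80 left.
Distill tier1 at 21: fill all 50 — 30 left.
Align tier1 at 20: fill all 25 — 5 left.
Retrain/tier1: +5 of 30 at 19; pool empty.
Total = 30×40 + 24×10 + 21×50 + 20×25 + 19×5 = 3085.

3085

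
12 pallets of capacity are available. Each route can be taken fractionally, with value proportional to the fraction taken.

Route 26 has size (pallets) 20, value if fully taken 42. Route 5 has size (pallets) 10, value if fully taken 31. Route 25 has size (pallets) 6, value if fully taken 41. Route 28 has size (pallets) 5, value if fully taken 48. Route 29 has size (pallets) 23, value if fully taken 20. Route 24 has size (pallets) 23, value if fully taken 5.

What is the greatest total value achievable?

Rank by value-to-size ratio: Route 28 48/5≈9.6, Route 25 41/6≈6.83, Route 5 31/10≈3.1, Route 26 42/20≈2.1, Route 29 20/23≈0.87, Route 24 5/23≈0.217.
Route 28: take in full, 5 pallets for value 48 ; 7 left.
Route 25: take in full, 6 pallets for value 41 ; 1 left.
Fill the last 1 pallets with part of Route 5: 1/10 of it earns 3.1.
Total value = 92.1.

92.1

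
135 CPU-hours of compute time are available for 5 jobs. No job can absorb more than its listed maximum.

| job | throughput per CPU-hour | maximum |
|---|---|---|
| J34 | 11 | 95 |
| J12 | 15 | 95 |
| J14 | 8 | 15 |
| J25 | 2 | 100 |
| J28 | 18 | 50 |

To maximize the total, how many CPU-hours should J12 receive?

85

Order the jobs by throughput per CPU-hour: J28 18 > J12 15 > J34 11 > J14 8 > J25 2.
J28: +50 to 50 (cap) ; 85 left.
J12: +85 (room for 95) → 85. Pool exhausted.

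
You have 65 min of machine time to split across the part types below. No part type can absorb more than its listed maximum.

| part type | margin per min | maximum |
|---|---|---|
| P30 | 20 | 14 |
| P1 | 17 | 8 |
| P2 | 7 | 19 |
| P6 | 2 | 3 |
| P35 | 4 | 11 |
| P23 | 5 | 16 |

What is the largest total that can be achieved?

Highest margin per min first: P30 20 > P1 17 > P2 7 > P23 5 > P35 4 > P6 2.
P30: +14 to 14 (cap) ; 51 left.
P1: +8 to 8 (cap) ; 43 left.
P2 takes 19 to reach its cap of 19 ; 24 left.
Give P23 16 to hit its cap of 16 ; 8 left.
P35 has room for 11 but only 8 remain, so it gets 8.
Total = 20×14 + 17×8 + 7×19 + 4×8 + 5×16 = 661.

661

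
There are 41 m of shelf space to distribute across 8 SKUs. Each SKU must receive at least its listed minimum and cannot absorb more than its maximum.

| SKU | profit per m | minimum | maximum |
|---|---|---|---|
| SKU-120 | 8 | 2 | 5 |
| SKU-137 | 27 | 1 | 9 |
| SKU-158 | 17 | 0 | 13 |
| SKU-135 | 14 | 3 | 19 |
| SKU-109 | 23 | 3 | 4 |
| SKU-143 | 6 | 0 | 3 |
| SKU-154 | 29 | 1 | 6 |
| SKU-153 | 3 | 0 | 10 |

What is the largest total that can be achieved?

Meeting every minimum uses 2+1+0+3+3+0+1+0 = 10 m, leaving 31.
Order the SKUs by profit per m: SKU-154 29 > SKU-137 27 > SKU-109 23 > SKU-158 17 > SKU-135 14 > SKU-120 8 > SKU-143 6 > SKU-153 3.
SKU-154 takes 5 more to reach its cap of 6 ; 26 left.
Give SKU-137 8 more to hit its cap of 9 ; 18 left.
SKU-109 takes 1 more to reach its cap of 4 ; 17 left.
Give SKU-158 13 more to hit its cap of 13 ; 4 left.
Only 4 left; SKU-135 takes them to reach 7.
Total = 8×2 + 27×9 + 17×13 + 14×7 + 23×4 + 29×6 = 844.

844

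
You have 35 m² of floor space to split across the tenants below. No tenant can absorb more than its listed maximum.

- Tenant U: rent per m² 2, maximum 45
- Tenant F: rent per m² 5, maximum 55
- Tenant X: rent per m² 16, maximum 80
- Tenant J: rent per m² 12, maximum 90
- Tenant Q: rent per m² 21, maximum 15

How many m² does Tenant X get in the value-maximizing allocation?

Highest rent per m² first: Tenant Q 21 > Tenant X 16 > Tenant J 12 > Tenant F 5 > Tenant U 2.
Give Tenant Q 15 to hit its cap of 15 — 20 left.
Tenant X has room for 80 but only 20 remain, so it gets 20.

20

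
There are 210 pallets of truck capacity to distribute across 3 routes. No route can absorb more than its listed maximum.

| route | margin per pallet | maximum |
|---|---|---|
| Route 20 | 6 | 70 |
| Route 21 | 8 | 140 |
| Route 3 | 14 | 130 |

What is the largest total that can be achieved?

2460

Order the routes by margin per pallet: Route 3 14 > Route 21 8 > Route 20 6.
Give Route 3 130 to hit its cap of 130 ; 80 left.
Only 80 left; Route 21 takes them to reach 80.
Total = 8×80 + 14×130 = 2460.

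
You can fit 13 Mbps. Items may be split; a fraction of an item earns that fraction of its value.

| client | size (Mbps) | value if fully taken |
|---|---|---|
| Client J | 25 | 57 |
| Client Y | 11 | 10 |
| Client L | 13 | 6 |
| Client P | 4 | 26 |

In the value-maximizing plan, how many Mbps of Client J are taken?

9

Best value per unit of size first: Client P 26/4≈6.5, Client J 57/25≈2.28, Client Y 10/11≈0.909, Client L 6/13≈0.462.
Client P: take in full, 4 Mbps for value 26 → 9 left.
Only 9 Mbps remain; take 9/25 of Client J for value 57×9/25 = 20.52.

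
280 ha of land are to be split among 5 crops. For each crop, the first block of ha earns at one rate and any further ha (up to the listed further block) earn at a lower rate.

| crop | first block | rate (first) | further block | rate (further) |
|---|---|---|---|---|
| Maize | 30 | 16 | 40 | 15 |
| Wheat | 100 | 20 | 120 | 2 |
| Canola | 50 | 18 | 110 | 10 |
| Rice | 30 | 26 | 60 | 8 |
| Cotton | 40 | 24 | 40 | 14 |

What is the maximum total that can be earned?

5570

Treat each block as its own option and order by rate: Rice/T1 26 > Cotton/T1 24 > Wheat/T1 20 > Canola/T1 18 > Maize/T1 16 > Maize/T2 15 > Cotton/T2 14 > Canola/T2 10 > Rice/T2 8 > Wheat/T2 2.
Rice T1 at 26: fill all 30 ; 250 left.
Fill Cotton T1 block (40 at 24) ; 210 left.
Wheat T1 at 20: fill all 100 ; 110 left.
Canola/T1 (18): +50 ; 60 left.
Maize T1 at 16: fill all 30 ; 30 left.
Maize T2 at 15: only 30 left, fill 30.
Total = 26×30 + 24×40 + 20×100 + 18×50 + 16×30 + 15×30 = 5570.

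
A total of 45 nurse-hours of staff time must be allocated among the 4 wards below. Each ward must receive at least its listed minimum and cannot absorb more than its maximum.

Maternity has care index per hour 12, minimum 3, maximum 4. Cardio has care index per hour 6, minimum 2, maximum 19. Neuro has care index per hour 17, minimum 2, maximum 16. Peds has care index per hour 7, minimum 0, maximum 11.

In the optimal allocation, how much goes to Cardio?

14

Meeting every minimum uses 3+2+2+0 = 7 nurse-hours, leaving 38.
Rank by care index per hour: Neuro 17 > Maternity 12 > Peds 7 > Cardio 6.
Neuro: +14 to 16 (cap) → 24 left.
Give Maternity 1 more to hit its cap of 4 → 23 left.
Peds: +11 to 11 (cap) → 12 left.
Cardio has room for 17 more but only 12 remain, so it gets 14.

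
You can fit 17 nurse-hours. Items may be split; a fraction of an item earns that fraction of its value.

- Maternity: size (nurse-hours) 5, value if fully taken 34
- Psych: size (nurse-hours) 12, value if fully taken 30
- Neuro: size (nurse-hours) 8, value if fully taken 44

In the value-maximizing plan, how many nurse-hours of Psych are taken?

Best value per unit of size first: Maternity 34/5≈6.8, Neuro 44/8≈5.5, Psych 30/12≈2.5.
All 5 nurse-hours of Maternity fit (value 34) — 12 remain.
Neuro: take in full, 8 nurse-hours for value 44 — 4 left.
4 nurse-hours left: a 4/12 share of Psych gives 30×4/12 = 10.

4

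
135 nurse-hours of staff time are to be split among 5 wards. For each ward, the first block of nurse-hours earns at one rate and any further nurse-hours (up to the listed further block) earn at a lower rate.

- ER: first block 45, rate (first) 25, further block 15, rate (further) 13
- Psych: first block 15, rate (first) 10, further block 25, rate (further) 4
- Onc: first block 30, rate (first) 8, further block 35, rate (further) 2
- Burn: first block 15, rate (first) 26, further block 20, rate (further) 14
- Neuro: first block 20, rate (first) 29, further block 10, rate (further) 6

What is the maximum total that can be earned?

2760

Treat each block as its own option and order by rate: Neuro/T1 29 > Burn/T1 26 > ER/T1 25 > Burn/T2 14 > ER/T2 13 > Psych/T1 10 > Onc/T1 8 > Neuro/T2 6 > Psych/T2 4 > Onc/T2 2.
Fill Neuro T1 block (20 at 29) → 115 left.
Burn T1 at 26: fill all 15 → 100 left.
ER/T1 (25): +45 → 55 left.
Burn T2 at 14: fill all 20 → 35 left.
Fill ER T2 block (15 at 13) → 20 left.
Psych/T1 (10): +15 → 5 left.
Onc T1 at 8: only 5 left, fill 5.
Total = 29×20 + 26×15 + 25×45 + 14×20 + 13×15 + 10×15 + 8×5 = 2760.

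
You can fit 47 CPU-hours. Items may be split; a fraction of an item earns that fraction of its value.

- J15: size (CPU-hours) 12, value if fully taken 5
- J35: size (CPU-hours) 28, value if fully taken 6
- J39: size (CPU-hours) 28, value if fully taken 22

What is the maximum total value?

28.5

Sort by value density: J39 22/28≈0.786, J15 5/12≈0.417, J35 6/28≈0.214.
All 28 CPU-hours of J39 fit (value 22) → 19 remain.
Take all of J15 (12 CPU-hours, value 5) → 7 CPU-hours left.
7 CPU-hours left: a 7/28 share of J35 gives 6×7/28 = 1.5.
Total value = 28.5.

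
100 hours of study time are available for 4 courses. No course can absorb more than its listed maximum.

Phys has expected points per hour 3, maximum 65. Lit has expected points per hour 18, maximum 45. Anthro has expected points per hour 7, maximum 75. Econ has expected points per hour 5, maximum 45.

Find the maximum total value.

Rank by expected points per hour: Lit 18 > Anthro 7 > Econ 5 > Phys 3.
Lit takes 45 to reach its cap of 45 — 55 left.
Only 55 left; Anthro takes them to reach 55.
Total = 18×45 + 7×55 = 1195.

1195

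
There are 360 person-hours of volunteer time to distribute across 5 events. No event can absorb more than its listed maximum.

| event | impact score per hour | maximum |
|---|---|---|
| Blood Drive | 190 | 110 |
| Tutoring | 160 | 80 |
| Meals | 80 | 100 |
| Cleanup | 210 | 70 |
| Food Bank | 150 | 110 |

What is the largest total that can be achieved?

63400

Rank by impact score per hour: Cleanup 210 > Blood Drive 190 > Tutoring 160 > Food Bank 150 > Meals 80.
Cleanup: +70 to 70 (cap) ; 290 left.
Give Blood Drive 110 to hit its cap of 110 ; 180 left.
Tutoring: +80 to 80 (cap) ; 100 left.
Food Bank: +100 (room for 110) → 100. Pool exhausted.
Total = 190×110 + 160×80 + 210×70 + 150×100 = 63400.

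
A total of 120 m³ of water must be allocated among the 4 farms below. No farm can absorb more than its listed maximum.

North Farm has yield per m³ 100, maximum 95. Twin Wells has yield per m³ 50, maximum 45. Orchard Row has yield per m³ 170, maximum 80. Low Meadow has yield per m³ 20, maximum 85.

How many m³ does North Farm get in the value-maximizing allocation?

Rank by yield per m³: Orchard Row 170 > North Farm 100 > Twin Wells 50 > Low Meadow 20.
Orchard Row takes 80 to reach its cap of 80 → 40 left.
North Farm has room for 95 but only 40 remain, so it gets 40.

40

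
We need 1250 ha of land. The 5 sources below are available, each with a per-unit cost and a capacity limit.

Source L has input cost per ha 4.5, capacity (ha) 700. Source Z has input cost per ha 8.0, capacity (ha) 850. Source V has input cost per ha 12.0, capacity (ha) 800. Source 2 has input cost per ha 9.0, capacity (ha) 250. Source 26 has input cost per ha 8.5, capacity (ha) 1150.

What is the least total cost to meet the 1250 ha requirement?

Cheapest first:
Take 700 from Source L at 4.5 — need 550 more.
Source Z at 8.0: take 550 of its 850 — requirement met.
Source 26, Source 2, Source V: unused.
Cost = 700×4.5 + 550×8.0 = 7550.

7550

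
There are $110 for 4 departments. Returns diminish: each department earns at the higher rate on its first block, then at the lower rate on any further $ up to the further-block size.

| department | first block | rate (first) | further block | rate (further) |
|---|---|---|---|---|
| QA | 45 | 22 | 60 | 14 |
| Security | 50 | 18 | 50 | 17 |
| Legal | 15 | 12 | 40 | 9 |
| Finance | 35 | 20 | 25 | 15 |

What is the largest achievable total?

2230

Rank every tier by rate: QA/first 22 > Finance/first 20 > Security/first 18 > Security/second 17 > Finance/second 15 > QA/second 14 > Legal/first 12 > Legal/second 9.
QA first at 22: fill all 45 — 65 left.
Finance first at 20: fill all 35 — 30 left.
30 remain; put them into Security first at 18.
Total = 22×45 + 20×35 + 18×30 = 2230.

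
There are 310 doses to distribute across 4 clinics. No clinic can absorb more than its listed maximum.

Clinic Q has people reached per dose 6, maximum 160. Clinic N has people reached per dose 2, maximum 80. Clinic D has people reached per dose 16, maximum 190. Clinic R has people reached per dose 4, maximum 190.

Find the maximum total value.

Order the clinics by people reached per dose: Clinic D 16 > Clinic Q 6 > Clinic R 4 > Clinic N 2.
Give Clinic D 190 to hit its cap of 190 ; 120 left.
Clinic Q: +120 (room for 160) → 120. Pool exhausted.
Total = 6×120 + 16×190 = 3760.

3760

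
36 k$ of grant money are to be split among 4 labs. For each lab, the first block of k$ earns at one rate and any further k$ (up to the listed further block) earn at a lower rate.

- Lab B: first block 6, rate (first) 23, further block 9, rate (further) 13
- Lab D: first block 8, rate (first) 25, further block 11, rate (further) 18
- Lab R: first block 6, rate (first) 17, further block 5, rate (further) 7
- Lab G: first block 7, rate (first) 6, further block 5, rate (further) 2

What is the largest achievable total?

Order all 8 blocks by rate: Lab D/first 25 > Lab B/first 23 > Lab D/second 18 > Lab R/first 17 > Lab B/second 13 > Lab R/second 7 > Lab G/first 6 > Lab G/second 2.
Lab D/first (25): +8 — 28 left.
Lab B first at 23: fill all 6 — 22 left.
Fill Lab D second block (11 at 18) — 11 left.
Fill Lab R first block (6 at 17) — 5 left.
Lab B/second: +5 of 9 at 13; pool empty.
Total = 25×8 + 23×6 + 18×11 + 17×6 + 13×5 = 703.

703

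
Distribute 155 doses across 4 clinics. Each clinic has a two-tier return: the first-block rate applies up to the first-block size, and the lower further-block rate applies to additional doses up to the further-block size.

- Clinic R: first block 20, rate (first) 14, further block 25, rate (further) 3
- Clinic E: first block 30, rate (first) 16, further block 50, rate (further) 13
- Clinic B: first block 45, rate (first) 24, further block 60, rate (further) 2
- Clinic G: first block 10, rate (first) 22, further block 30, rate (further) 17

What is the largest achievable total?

Treat each block as its own option and order by rate: Clinic B/T1 24 > Clinic G/T1 22 > Clinic G/T2 17 > Clinic E/T1 16 > Clinic R/T1 14 > Clinic E/T2 13 > Clinic R/T2 3 > Clinic B/T2 2.
Fill Clinic B T1 block (45 at 24) ; 110 left.
Clinic G/T1 (22): +10 ; 100 left.
Clinic G/T2 (17): +30 ; 70 left.
Fill Clinic E T1 block (30 at 16) ; 40 left.
Clinic R/T1 (14): +20 ; 20 left.
Clinic E T2 at 13: only 20 left, fill 20.
Total = 24×45 + 22×10 + 17×30 + 16×30 + 14×20 + 13×20 = 2830.

2830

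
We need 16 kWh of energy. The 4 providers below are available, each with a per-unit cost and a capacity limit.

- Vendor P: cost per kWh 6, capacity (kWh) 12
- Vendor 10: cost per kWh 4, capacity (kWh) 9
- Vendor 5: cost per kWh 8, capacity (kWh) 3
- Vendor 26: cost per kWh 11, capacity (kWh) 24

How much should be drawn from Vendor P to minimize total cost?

7

Fill from the cheapest provider first.
Vendor 10 at 4: take all 9 kWh — 7 still needed.
Vendor P at 6: take 7 of its 12 — requirement met.
Vendor 5, Vendor 26: unused.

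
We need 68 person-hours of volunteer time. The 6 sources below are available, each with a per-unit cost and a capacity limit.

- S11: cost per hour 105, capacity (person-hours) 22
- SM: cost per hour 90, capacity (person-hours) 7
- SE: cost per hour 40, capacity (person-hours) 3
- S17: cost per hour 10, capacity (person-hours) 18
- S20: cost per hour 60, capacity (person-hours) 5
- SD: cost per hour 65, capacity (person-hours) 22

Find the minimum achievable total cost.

Fill from the cheapest source first.
S17 at 10: take all 18 person-hours → 50 still needed.
SE (40): use full 3 → 47 person-hours to go.
S20 at 60: take all 5 person-hours → 42 still needed.
SD (65): use full 22 → 20 person-hours to go.
Take 7 from SM at 90 → need 13 more.
S11 (105): take the remaining 13 → done.
Cost = 18×10 + 3×40 + 5×60 + 22×65 + 7×90 + 13×105 = 4025.

4025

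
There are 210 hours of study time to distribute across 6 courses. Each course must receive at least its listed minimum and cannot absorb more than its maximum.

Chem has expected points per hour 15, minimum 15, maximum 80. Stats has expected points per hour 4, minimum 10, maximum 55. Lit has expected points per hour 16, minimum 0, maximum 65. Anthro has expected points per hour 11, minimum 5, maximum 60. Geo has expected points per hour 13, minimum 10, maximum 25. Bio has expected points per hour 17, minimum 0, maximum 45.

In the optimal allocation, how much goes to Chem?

75

Meeting every minimum uses 15+10+0+5+10+0 = 40 hours, leaving 170.
Rank by expected points per hour: Bio 17 > Lit 16 > Chem 15 > Geo 13 > Anthro 11 > Stats 4.
Bio takes 45 more to reach its cap of 45 → 125 left.
Lit: +65 to 65 (cap) → 60 left.
Chem: +60 (room for 65) → 75. Pool exhausted.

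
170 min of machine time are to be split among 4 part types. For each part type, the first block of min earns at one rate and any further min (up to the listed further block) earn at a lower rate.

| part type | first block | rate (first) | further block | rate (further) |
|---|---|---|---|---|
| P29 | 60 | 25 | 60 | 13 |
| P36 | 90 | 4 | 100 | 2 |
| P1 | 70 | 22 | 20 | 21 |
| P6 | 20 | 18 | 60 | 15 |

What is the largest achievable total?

Treat each block as its own option and order by rate: P29/first 25 > P1/first 22 > P1/second 21 > P6/first 18 > P6/second 15 > P29/second 13 > P36/first 4 > P36/second 2.
Fill P29 first block (60 at 25) — 110 left.
P1/first (22): +70 — 40 left.
Fill P1 second block (20 at 21) — 20 left.
P6 first at 18: fill all 20 — 0 left.
Total = 25×60 + 22×70 + 21×20 + 18×20 = 3820.

3820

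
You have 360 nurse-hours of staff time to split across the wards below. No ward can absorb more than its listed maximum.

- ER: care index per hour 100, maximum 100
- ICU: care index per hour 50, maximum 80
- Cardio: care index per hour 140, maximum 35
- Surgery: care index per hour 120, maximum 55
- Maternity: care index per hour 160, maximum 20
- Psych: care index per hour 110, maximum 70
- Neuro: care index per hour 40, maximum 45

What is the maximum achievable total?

Order the wards by care index per hour: Maternity 160 > Cardio 140 > Surgery 120 > Psych 110 > ER 100 > ICU 50 > Neuro 40.
Give Maternity 20 to hit its cap of 20 — 340 left.
Cardio takes 35 to reach its cap of 35 — 305 left.
Surgery: +55 to 55 (cap) — 250 left.
Psych: +70 to 70 (cap) — 180 left.
ER takes 100 to reach its cap of 100 — 80 left.
Give ICU 80 to hit its cap of 80 — 0 left.
Total = 100×100 + 50×80 + 140×35 + 120×55 + 160×20 + 110×70 = 36400.

36400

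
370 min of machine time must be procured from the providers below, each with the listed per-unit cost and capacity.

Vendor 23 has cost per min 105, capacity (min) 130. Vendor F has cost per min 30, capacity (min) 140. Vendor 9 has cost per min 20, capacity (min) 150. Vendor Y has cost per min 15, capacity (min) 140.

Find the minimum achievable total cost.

7500

Cheapest first:
Take 140 from Vendor Y at 15 ; need 230 more.
Take 150 from Vendor 9 at 20 ; need 80 more.
Vendor F (30): take the remaining 80 ; done.
Vendor 23: unused.
Cost = 140×15 + 150×20 + 80×30 = 7500.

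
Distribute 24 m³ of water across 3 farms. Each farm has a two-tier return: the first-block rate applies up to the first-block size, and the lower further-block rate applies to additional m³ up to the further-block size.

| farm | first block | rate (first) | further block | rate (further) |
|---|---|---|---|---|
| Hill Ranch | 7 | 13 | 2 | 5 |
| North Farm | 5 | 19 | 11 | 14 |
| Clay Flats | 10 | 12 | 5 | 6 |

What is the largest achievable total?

352

Order all 6 blocks by rate: North Farm/tier1 19 > North Farm/tier2 14 > Hill Ranch/tier1 13 > Clay Flats/tier1 12 > Clay Flats/tier2 6 > Hill Ranch/tier2 5.
North Farm/tier1 (19): +5 ; 19 left.
Fill North Farm tier2 block (11 at 14) ; 8 left.
Hill Ranch/tier1 (13): +7 ; 1 left.
1 remain; put them into Clay Flats tier1 at 12.
Total = 19×5 + 14×11 + 13×7 + 12×1 = 352.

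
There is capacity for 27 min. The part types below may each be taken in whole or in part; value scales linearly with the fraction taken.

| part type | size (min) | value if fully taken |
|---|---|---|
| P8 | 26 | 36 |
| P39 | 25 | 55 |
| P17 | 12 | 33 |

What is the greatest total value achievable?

66

Rank by value-to-size ratio: P17 33/12≈2.75, P39 55/25≈2.2, P8 36/26≈1.38.
P17: take in full, 12 min for value 33 — 15 left.
15 min left: a 15/25 share of P39 gives 55×15/25 = 33.
Total value = 66.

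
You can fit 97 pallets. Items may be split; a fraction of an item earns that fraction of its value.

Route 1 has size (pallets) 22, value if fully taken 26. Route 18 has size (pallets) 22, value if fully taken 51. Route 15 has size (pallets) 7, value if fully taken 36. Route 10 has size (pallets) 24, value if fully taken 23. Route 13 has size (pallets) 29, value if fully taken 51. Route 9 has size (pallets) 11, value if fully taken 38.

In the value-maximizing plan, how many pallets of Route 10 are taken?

Rank by value-to-size ratio: Route 15 36/7≈5.14, Route 9 38/11≈3.45, Route 18 51/22≈2.32, Route 13 51/29≈1.76, Route 1 26/22≈1.18, Route 10 23/24≈0.958.
All 7 pallets of Route 15 fit (value 36) ; 90 remain.
Route 9: take in full, 11 pallets for value 38 ; 79 left.
Take all of Route 18 (22 pallets, value 51) ; 57 pallets left.
Take all of Route 13 (29 pallets, value 51) ; 28 pallets left.
All 22 pallets of Route 1 fit (value 26) ; 6 remain.
Only 6 pallets remain; take 6/24 of Route 10 for value 23×6/24 = 5.75.

6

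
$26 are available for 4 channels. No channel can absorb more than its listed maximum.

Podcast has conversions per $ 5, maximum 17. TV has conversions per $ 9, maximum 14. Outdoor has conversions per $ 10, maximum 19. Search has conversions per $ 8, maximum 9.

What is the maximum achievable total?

253

Rank by conversions per $: Outdoor 10 > TV 9 > Search 8 > Podcast 5.
Outdoor: +19 to 19 (cap) → 7 left.
Only 7 left; TV takes them to reach 7.
Total = 9×7 + 10×19 = 253.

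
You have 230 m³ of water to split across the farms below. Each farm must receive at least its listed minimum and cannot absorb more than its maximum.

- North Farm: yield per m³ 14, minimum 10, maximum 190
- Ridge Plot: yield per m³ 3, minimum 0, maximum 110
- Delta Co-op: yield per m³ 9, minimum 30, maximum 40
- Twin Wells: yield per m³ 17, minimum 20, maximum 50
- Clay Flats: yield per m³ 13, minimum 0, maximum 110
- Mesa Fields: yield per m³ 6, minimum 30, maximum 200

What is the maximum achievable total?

Meeting every minimum uses 10+0+30+20+0+30 = 90 m³, leaving 140.
Rank by yield per m³: Twin Wells 17 > North Farm 14 > Clay Flats 13 > Delta Co-op 9 > Mesa Fields 6 > Ridge Plot 3.
Give Twin Wells 30 more to hit its cap of 50 — 110 left.
North Farm has room for 180 more but only 110 remain, so it gets 120.
Total = 14×120 + 9×30 + 17×50 + 6×30 = 2980.

2980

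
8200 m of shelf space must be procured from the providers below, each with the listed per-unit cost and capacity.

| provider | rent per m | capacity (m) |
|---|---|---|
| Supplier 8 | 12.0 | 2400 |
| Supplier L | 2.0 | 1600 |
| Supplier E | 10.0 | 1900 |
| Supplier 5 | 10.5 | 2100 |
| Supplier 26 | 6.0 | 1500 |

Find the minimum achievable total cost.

66450

Fill from the cheapest provider first.
Supplier L at 2.0: take all 1600 m → 6600 still needed.
Take 1500 from Supplier 26 at 6.0 → need 5100 more.
Take 1900 from Supplier E at 10.0 → need 3200 more.
Take 2100 from Supplier 5 at 10.5 → need 1100 more.
Take 1100 from Supplier 8 at 12.0 to finish.
Cost = 1600×2.0 + 1500×6.0 + 1900×10.0 + 2100×10.5 + 1100×12.0 = 66450.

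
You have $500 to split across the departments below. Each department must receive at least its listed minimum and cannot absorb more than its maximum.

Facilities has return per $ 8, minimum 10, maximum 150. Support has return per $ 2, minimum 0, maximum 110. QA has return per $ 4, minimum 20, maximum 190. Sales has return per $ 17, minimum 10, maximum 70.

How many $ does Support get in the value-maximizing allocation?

90

Meeting every minimum uses 10+0+20+10 = 40 $, leaving 460.
Rank by return per $: Sales 17 > Facilities 8 > QA 4 > Support 2.
Sales: +60 to 70 (cap) ; 400 left.
Give Facilities 140 more to hit its cap of 150 ; 260 left.
QA takes 170 more to reach its cap of 190 ; 90 left.
Only 90 left; Support takes them to reach 90.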